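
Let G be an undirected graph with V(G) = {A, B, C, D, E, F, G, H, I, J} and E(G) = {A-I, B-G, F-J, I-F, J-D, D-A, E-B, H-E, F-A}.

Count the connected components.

3

From A: component {A, D, F, I, J}.
From B: component {B, E, G, H}.
From C: component {C}.
That's 3 components.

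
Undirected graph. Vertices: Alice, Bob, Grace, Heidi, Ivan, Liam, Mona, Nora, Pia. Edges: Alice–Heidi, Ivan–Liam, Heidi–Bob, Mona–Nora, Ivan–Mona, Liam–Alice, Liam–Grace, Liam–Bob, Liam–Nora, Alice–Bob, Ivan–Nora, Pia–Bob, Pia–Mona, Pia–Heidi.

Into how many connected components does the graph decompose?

1

From Alice: component {Alice, Bob, Grace, Heidi, Ivan, Liam, Mona, Nora, Pia}.
That's 1 component.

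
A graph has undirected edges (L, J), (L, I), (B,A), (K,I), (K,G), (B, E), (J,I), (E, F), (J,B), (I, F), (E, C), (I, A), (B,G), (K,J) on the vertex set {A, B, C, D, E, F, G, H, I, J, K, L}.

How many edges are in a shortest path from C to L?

Distance 0: C.
Distance 1: E.
Distance 2: B, F.
Distance 3: A, G, I, J.
Distance 4: K, L — contains L.

4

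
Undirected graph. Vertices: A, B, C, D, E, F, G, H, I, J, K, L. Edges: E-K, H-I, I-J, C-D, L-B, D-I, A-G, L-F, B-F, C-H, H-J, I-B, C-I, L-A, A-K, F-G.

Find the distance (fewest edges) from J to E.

6

Distance 0: J.
Distance 1: H, I.
Distance 2: B, C, D.
Distance 3: F, L.
Distance 4: A, G.
Distance 5: K.
Distance 6: E — contains E.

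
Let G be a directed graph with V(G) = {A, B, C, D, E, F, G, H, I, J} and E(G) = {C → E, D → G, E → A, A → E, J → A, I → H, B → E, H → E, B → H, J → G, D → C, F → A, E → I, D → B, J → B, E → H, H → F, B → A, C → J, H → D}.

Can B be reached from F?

Explore from F.
Distance 1: reach A.
Distance 2: reach E.
Distance 3: reach H, I.
Distance 4: reach D.
Distance 5: reach B, C, G.
Found B.

Yes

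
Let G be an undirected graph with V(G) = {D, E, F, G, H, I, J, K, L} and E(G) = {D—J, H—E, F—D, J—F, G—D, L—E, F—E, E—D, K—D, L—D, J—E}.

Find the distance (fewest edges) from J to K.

2

Distance 0: J.
Distance 1: D, E, F.
Distance 2: G, H, K, L — contains K.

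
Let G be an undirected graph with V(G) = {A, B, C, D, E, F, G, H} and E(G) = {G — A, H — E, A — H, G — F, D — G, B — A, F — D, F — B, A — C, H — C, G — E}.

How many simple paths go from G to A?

5

G–A
G–D–F–B–A
G–E–H–A
G–E–H–C–A
G–F–B–A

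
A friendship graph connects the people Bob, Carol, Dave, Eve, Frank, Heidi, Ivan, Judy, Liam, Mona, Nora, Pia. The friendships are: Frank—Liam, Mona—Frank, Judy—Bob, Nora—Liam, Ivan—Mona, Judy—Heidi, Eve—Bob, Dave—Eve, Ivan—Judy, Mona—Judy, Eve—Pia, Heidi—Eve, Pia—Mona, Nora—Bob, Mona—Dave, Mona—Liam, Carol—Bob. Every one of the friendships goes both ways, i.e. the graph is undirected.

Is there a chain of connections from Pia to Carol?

Explore from Pia.
Distance 1: reach Eve, Mona.
Distance 2: reach Bob, Dave, Frank, Heidi, Ivan, Judy, Liam.
Distance 3: reach Carol, Nora.
Found Carol.

Yes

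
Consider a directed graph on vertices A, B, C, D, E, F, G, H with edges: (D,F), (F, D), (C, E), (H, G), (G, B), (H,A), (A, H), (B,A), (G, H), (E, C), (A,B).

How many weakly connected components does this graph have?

3

From A: component {A, B, G, H}.
From C: component {C, E}.
From D: component {D, F}.
That's 3 components.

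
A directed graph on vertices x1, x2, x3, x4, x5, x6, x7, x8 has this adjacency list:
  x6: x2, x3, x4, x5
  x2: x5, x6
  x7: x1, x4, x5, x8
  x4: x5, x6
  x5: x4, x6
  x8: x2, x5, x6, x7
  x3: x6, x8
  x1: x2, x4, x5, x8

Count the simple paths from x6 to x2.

x6→x2
x6→x3→x8→x2
x6→x3→x8→x7→x1→x2

3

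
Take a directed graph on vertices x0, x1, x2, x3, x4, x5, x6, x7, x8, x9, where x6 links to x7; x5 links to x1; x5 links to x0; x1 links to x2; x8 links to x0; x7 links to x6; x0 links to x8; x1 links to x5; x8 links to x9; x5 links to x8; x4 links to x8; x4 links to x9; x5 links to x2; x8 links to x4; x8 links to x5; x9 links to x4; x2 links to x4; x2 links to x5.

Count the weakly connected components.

From x0: component {x0, x1, x2, x4, x5, x8, x9}.
From x3: component {x3}.
From x6: component {x6, x7}.
That's 3 components.

3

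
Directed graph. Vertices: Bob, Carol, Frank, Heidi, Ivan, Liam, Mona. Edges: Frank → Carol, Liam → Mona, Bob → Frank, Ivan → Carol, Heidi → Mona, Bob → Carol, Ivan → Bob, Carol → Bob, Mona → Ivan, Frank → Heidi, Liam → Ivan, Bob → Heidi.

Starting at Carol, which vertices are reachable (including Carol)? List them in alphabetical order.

Bob, Carol, Frank, Heidi, Ivan, Mona

Start at Carol.
Its neighbours: Bob.
Then their neighbours: Frank, Heidi.
Then next layer: Mona.
Then next layer: Ivan.
Nothing further is reachable.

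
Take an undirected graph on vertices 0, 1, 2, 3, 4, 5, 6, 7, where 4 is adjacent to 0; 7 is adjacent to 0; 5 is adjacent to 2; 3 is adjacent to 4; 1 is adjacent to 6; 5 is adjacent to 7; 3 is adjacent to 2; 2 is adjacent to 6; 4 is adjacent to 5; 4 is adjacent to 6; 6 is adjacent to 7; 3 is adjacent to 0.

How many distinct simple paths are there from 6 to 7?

14

6–2–3–0–4–5–7
6–2–3–0–7
6–2–3–4–0–7
6–2–3–4–5–7
6–2–5–4–0–7
6–2–5–4–3–0–7
6–2–5–7
6–4–0–3–2–5–7
6–4–0–7
6–4–3–0–7
6–4–3–2–5–7
6–4–5–2–3–0–7
6–4–5–7
6–7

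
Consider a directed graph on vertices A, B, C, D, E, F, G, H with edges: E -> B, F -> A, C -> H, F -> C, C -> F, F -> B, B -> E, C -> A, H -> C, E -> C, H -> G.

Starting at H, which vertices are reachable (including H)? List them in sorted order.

Start at H.
Its neighbours: C, G.
Then their neighbours: A, F.
Then next layer: B.
Then next layer: E.
Nothing further is reachable.

A, B, C, E, F, G, H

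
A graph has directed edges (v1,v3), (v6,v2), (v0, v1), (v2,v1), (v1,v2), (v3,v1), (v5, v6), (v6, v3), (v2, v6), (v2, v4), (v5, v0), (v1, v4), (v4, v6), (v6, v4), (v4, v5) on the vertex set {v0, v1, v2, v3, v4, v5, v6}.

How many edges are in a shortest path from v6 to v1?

2

Distance 0: v6.
Distance 1: v2, v3, v4.
Distance 2: v1, v5 — contains v1.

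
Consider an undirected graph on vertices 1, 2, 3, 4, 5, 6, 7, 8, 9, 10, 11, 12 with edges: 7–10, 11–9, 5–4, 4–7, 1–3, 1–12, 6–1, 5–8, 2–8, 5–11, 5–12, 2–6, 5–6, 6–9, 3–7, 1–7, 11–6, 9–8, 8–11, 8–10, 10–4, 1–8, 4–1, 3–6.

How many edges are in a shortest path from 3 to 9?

Distance 0: 3.
Distance 1: 1, 6, 7.
Distance 2: 2, 4, 5, 8, 9, 10, 11, 12 — contains 9.

2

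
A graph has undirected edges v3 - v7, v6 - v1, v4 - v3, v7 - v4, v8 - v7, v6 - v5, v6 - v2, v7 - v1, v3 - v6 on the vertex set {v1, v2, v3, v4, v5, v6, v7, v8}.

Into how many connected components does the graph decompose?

1

From v1: component {v1, v2, v3, v4, v5, v6, v7, v8}.
That's 1 component.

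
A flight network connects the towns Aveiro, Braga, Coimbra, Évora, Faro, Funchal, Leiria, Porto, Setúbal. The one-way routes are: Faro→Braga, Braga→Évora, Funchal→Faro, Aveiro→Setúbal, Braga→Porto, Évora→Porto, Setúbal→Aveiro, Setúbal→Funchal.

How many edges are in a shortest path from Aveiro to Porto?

Distance 0: Aveiro.
Distance 1: Setúbal.
Distance 2: Funchal.
Distance 3: Faro.
Distance 4: Braga.
Distance 5: Évora, Porto — contains Porto.

5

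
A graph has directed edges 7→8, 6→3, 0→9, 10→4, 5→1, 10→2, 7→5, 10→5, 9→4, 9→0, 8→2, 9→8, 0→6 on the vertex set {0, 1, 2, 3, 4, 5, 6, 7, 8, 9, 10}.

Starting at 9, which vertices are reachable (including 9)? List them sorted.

0, 2, 3, 4, 6, 8, 9

Start at 9.
Its neighbours: 0, 4, 8.
Then their neighbours: 2, 6.
Then next layer: 3.
Nothing further is reachable.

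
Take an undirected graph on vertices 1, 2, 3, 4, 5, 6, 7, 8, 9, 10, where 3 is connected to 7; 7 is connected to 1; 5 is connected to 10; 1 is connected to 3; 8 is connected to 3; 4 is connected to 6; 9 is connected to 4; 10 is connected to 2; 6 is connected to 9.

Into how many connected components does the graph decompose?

From 1: component {1, 3, 7, 8}.
From 2: component {2, 5, 10}.
From 4: component {4, 6, 9}.
That's 3 components.

3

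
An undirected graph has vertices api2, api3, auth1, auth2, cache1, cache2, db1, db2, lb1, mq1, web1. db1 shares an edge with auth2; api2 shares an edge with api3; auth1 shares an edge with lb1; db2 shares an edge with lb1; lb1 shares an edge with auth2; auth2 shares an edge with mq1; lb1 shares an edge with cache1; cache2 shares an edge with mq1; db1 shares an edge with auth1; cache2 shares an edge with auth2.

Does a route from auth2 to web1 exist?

No

Explore from auth2.
Distance 1: reach cache2, db1, lb1, mq1.
Distance 2: reach auth1, cache1, db2.
The search is exhausted without reaching web1; it lies in a different component.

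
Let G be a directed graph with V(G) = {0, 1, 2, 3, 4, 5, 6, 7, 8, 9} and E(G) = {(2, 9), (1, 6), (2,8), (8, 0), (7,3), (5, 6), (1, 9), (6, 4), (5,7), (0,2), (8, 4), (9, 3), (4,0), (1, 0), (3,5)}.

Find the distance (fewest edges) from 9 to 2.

Distance 0: 9.
Distance 1: 3.
Distance 2: 5.
Distance 3: 6, 7.
Distance 4: 4.
Distance 5: 0.
Distance 6: 2 — contains 2.

6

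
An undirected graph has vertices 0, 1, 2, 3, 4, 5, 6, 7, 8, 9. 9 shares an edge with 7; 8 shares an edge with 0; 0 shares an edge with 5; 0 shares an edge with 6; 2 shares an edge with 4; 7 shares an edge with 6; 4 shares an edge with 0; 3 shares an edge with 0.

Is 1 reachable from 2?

No

Explore from 2.
Distance 1: reach 4.
Distance 2: reach 0.
Distance 3: reach 3, 5, 6, 8.
Distance 4: reach 7.
Distance 5: reach 9.
The search is exhausted without reaching 1; it lies in a different component.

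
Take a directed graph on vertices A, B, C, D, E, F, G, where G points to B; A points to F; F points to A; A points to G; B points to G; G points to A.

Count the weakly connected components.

4

From A: component {A, B, F, G}.
From C: component {C}.
From D: component {D}.
From E: component {E}.
That's 4 components.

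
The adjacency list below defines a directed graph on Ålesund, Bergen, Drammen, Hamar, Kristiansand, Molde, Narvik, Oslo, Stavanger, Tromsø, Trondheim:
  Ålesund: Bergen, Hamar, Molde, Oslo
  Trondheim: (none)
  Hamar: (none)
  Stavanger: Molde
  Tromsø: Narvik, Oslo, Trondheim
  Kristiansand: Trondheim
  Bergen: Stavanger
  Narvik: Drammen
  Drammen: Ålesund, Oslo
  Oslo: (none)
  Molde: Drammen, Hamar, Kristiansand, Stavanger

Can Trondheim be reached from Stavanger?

Yes

Explore from Stavanger.
Distance 1: reach Molde.
Distance 2: reach Drammen, Hamar, Kristiansand.
Distance 3: reach Ålesund, Oslo, Trondheim.
Found Trondheim.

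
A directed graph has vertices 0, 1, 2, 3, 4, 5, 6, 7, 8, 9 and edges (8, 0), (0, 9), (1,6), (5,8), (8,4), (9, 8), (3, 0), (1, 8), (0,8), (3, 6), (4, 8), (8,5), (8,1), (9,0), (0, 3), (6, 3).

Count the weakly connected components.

From 0: component {0, 1, 3, 4, 5, 6, 8, 9}.
From 2: component {2}.
From 7: component {7}.
That's 3 components.

3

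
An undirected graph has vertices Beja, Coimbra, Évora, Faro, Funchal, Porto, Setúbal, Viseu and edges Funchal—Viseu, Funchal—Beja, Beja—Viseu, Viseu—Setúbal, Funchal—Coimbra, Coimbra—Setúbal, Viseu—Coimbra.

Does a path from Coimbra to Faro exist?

Explore from Coimbra.
Distance 1: reach Funchal, Setúbal, Viseu.
Distance 2: reach Beja.
The search is exhausted without reaching Faro; it lies in a different component.

No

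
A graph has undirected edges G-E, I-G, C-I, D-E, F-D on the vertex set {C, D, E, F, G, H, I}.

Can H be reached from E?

No

Explore from E.
Distance 1: reach D, G.
Distance 2: reach F, I.
Distance 3: reach C.
The search is exhausted without reaching H; it lies in a different component.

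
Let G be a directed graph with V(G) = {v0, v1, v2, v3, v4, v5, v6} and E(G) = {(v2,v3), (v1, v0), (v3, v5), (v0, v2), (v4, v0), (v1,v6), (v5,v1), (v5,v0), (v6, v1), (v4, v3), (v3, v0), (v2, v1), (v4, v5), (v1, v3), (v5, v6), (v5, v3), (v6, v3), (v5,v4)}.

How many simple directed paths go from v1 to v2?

7

v1→v0→v2
v1→v3→v0→v2
v1→v3→v5→v0→v2
v1→v3→v5→v4→v0→v2
v1→v6→v3→v0→v2
v1→v6→v3→v5→v0→v2
v1→v6→v3→v5→v4→v0→v2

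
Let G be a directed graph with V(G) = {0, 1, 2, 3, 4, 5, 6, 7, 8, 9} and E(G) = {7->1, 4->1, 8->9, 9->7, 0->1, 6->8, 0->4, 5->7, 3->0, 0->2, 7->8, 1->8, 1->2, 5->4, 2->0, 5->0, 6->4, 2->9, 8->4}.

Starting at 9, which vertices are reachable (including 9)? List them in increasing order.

Start at 9.
Its neighbours: 7.
Then their neighbours: 1, 8.
Then next layer: 2, 4.
Then next layer: 0.
Nothing further is reachable.

0, 1, 2, 4, 7, 8, 9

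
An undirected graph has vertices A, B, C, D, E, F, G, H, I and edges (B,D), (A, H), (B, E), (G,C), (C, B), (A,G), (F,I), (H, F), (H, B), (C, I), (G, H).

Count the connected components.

1

From A: component {A, B, C, D, E, F, G, H, I}.
That's 1 component.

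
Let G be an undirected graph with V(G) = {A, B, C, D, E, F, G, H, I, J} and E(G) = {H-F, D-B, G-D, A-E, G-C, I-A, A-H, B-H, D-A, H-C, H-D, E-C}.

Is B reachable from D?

Yes

Explore from D.
Distance 1: reach A, B, G, H.
Found B.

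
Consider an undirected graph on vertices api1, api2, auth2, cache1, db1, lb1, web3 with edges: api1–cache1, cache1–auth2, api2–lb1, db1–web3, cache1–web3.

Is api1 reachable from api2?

No

Explore from api2.
Distance 1: reach lb1.
The search is exhausted without reaching api1; it lies in a different component.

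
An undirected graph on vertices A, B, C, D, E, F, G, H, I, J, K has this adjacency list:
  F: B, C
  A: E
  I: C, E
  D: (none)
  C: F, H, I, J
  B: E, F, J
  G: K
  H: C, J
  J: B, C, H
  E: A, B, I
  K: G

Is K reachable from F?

Explore from F.
Distance 1: reach B, C.
Distance 2: reach E, H, I, J.
Distance 3: reach A.
The search is exhausted without reaching K; it lies in a different component.

No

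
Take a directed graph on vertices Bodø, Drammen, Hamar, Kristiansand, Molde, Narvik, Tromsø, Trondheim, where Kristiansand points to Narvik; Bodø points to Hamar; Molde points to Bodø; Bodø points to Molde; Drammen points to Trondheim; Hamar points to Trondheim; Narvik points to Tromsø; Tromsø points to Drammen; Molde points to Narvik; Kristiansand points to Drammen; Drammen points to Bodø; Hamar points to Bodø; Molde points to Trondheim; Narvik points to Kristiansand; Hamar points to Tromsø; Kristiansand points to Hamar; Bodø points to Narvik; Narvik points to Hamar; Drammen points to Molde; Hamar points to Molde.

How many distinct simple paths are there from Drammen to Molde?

Drammen→Bodø→Hamar→Molde
Drammen→Bodø→Molde
Drammen→Bodø→Narvik→Hamar→Molde
Drammen→Bodø→Narvik→Kristiansand→Hamar→Molde
Drammen→Molde

5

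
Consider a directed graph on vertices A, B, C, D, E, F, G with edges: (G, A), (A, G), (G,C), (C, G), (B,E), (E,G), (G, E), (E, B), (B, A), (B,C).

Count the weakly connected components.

From A: component {A, B, C, E, G}.
From D: component {D}.
From F: component {F}.
That's 3 components.

3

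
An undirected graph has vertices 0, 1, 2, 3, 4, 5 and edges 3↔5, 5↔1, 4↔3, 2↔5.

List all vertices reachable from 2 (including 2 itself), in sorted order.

Start at 2.
Its neighbours: 5.
Then their neighbours: 1, 3.
Then next layer: 4.
Nothing further is reachable.

1, 2, 3, 4, 5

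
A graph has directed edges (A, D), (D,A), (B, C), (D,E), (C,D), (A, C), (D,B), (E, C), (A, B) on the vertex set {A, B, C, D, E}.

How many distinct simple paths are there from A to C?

4

A→B→C
A→C
A→D→B→C
A→D→E→C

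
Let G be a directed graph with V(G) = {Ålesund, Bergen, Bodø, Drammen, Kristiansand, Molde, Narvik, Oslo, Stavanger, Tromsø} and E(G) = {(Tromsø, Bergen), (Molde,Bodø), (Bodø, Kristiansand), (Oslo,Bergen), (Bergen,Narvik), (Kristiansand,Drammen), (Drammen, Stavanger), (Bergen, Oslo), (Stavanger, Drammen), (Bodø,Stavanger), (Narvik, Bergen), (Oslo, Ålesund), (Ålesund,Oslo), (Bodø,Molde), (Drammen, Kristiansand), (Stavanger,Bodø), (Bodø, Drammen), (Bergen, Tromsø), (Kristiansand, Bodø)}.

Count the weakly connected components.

2

From Ålesund: component {Ålesund, Bergen, Narvik, Oslo, Tromsø}.
From Bodø: component {Bodø, Drammen, Kristiansand, Molde, Stavanger}.
That's 2 components.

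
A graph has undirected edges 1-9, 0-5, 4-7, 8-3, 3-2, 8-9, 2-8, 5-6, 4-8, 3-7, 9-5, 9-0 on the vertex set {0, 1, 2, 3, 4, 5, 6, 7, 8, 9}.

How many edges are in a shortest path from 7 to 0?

Distance 0: 7.
Distance 1: 3, 4.
Distance 2: 2, 8.
Distance 3: 9.
Distance 4: 0, 1, 5 — contains 0.

4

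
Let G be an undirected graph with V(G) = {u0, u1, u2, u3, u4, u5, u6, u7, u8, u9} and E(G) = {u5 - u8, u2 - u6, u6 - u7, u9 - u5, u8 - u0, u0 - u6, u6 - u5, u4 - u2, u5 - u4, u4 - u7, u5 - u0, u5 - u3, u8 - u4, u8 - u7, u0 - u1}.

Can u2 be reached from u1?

Explore from u1.
Distance 1: reach u0.
Distance 2: reach u5, u6, u8.
Distance 3: reach u2, u3, u4, u7, u9.
Found u2.

Yes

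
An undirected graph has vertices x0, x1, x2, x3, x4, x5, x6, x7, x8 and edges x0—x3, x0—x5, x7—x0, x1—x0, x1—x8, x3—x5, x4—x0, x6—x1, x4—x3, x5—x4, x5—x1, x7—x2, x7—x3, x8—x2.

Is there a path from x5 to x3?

Yes

Explore from x5.
Distance 1: reach x0, x1, x3, x4.
Found x3.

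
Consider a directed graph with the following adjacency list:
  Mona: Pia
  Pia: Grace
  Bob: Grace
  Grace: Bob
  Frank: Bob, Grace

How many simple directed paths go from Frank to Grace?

Frank→Bob→Grace
Frank→Grace

2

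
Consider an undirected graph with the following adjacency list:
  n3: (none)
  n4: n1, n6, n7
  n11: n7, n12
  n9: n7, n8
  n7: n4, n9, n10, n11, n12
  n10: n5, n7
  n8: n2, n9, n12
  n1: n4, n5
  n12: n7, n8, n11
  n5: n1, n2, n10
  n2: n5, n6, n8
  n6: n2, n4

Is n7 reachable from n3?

No

n3 has no edges, so nothing is reachable from it.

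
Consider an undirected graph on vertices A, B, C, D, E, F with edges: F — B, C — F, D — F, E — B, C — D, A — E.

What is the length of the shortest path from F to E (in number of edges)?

Distance 0: F.
Distance 1: B, C, D.
Distance 2: E — contains E.

2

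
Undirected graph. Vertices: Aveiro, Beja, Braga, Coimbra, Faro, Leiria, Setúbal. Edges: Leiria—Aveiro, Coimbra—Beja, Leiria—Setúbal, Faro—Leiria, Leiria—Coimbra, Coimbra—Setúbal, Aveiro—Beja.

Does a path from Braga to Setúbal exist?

No

Braga has no edges, so nothing is reachable from it.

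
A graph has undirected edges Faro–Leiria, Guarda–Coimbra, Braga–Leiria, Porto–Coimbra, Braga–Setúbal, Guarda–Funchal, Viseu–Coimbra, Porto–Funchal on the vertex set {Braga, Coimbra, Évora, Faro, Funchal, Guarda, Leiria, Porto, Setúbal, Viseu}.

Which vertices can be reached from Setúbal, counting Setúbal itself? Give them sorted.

Start at Setúbal.
Its neighbours: Braga.
Then their neighbours: Leiria.
Then next layer: Faro.
Nothing further is reachable.

Braga, Faro, Leiria, Setúbal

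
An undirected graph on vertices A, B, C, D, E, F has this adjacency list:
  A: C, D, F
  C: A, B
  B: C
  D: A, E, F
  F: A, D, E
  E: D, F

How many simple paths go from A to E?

A–D–E
A–D–F–E
A–F–D–E
A–F–E

4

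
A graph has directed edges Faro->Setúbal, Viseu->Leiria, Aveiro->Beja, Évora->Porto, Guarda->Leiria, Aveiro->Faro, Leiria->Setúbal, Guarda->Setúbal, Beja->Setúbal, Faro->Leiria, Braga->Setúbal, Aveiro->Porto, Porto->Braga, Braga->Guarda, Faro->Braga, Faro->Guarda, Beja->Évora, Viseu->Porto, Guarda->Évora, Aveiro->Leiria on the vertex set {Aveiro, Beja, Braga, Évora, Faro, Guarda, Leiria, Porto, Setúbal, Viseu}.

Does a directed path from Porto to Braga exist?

Explore from Porto.
Distance 1: reach Braga.
Found Braga.

Yes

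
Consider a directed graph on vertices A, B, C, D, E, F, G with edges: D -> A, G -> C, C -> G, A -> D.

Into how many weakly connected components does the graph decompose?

From A: component {A, D}.
From B: component {B}.
From C: component {C, G}.
From E: component {E}.
From F: component {F}.
That's 5 components.

5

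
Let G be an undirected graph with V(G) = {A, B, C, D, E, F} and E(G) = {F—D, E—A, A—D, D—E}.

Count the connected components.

3

From A: component {A, D, E, F}.
From B: component {B}.
From C: component {C}.
That's 3 components.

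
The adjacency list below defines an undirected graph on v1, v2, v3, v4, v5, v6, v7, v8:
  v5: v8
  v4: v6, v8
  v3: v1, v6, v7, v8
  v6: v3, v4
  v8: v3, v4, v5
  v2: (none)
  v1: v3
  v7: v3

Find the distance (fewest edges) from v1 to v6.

2

Distance 0: v1.
Distance 1: v3.
Distance 2: v6, v7, v8 — contains v6.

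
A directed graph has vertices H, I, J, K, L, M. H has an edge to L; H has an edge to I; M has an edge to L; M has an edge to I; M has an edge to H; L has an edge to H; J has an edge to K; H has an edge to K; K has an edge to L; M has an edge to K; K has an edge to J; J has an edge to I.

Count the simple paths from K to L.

K→L

1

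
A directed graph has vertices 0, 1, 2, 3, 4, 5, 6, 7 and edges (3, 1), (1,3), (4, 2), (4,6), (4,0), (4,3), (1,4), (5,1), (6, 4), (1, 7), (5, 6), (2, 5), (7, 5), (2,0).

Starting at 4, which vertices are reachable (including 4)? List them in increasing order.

0, 1, 2, 3, 4, 5, 6, 7

Start at 4.
Its neighbours: 0, 2, 3, 6.
Then their neighbours: 1, 5.
Then next layer: 7.
Every vertex is now reached.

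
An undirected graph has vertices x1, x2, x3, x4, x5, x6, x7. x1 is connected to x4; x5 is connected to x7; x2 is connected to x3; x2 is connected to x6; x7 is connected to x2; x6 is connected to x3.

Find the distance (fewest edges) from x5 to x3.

3

Distance 0: x5.
Distance 1: x7.
Distance 2: x2.
Distance 3: x3, x6 — contains x3.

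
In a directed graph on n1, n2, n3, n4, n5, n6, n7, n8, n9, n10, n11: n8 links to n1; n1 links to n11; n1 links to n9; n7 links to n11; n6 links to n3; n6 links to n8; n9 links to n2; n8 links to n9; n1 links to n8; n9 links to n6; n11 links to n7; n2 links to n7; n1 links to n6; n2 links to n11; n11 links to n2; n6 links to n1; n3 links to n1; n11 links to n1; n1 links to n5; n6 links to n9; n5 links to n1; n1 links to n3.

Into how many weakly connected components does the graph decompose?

From n1: component {n1, n2, n3, n5, n6, n7, n8, n9, n11}.
From n4: component {n4}.
From n10: component {n10}.
That's 3 components.

3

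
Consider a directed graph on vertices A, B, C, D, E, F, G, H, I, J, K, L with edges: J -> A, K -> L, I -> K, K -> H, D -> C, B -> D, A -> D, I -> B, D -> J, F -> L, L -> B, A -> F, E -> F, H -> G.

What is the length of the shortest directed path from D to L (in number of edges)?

4

Distance 0: D.
Distance 1: C, J.
Distance 2: A.
Distance 3: F.
Distance 4: L — contains L.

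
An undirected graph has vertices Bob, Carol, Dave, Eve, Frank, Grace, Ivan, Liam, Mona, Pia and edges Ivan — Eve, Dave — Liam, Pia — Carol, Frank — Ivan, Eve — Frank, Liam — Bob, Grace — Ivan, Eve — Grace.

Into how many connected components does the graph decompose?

4

From Bob: component {Bob, Dave, Liam}.
From Carol: component {Carol, Pia}.
From Eve: component {Eve, Frank, Grace, Ivan}.
From Mona: component {Mona}.
That's 4 components.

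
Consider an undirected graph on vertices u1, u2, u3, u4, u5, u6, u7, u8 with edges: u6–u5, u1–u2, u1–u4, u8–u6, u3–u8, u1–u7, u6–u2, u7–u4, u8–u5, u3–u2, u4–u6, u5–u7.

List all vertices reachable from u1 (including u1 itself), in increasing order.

Start at u1.
Its neighbours: u2, u4, u7.
Then their neighbours: u3, u5, u6.
Then next layer: u8.
Every vertex is now reached.

u1, u2, u3, u4, u5, u6, u7, u8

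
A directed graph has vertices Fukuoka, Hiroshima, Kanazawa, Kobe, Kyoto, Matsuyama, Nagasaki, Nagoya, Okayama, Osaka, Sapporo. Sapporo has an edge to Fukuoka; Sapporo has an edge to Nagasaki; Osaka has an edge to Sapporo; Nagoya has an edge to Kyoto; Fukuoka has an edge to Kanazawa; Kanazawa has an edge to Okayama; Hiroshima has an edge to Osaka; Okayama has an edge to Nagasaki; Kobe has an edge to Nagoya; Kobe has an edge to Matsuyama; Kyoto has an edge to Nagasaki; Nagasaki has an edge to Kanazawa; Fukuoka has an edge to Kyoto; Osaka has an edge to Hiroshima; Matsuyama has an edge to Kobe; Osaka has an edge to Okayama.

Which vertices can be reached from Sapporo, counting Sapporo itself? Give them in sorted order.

Start at Sapporo.
Its neighbours: Fukuoka, Nagasaki.
Then their neighbours: Kanazawa, Kyoto.
Then next layer: Okayama.
Nothing further is reachable.

Fukuoka, Kanazawa, Kyoto, Nagasaki, Okayama, Sapporo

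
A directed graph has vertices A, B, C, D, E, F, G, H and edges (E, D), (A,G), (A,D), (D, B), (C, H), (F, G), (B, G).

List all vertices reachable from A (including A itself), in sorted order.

Start at A.
Its neighbours: D, G.
Then their neighbours: B.
Nothing further is reachable.

A, B, D, G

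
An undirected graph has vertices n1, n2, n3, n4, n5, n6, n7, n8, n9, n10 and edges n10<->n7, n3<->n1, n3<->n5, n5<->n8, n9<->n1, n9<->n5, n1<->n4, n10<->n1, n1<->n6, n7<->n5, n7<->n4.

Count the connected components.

From n1: component {n1, n3, n4, n5, n6, n7, n8, n9, n10}.
From n2: component {n2}.
That's 2 components.

2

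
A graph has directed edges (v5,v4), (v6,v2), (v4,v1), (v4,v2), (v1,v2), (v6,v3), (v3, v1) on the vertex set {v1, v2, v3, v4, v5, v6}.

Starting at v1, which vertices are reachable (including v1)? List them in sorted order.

v1, v2

Start at v1.
Its neighbours: v2.
Nothing further is reachable.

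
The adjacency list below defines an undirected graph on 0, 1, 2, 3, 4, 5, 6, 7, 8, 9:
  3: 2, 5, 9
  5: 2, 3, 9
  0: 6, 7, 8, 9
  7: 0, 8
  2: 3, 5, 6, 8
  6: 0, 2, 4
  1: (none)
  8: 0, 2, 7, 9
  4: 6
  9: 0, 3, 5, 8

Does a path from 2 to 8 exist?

Yes

Explore from 2.
Distance 1: reach 3, 5, 6, 8.
Found 8.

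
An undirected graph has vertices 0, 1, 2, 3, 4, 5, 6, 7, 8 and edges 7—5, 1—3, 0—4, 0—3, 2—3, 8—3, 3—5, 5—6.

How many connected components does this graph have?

1

From 0: component {0, 1, 2, 3, 4, 5, 6, 7, 8}.
That's 1 component.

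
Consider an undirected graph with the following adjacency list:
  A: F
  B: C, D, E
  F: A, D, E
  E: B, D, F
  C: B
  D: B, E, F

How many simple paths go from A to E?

3

A–F–D–B–E
A–F–D–E
A–F–E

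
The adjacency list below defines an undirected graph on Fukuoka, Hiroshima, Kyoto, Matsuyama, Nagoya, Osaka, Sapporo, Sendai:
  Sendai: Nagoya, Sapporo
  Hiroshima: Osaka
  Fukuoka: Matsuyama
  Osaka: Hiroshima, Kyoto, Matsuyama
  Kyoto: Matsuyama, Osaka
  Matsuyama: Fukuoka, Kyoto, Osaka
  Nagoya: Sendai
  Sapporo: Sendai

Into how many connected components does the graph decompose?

2

From Fukuoka: component {Fukuoka, Hiroshima, Kyoto, Matsuyama, Osaka}.
From Nagoya: component {Nagoya, Sapporo, Sendai}.
That's 2 components.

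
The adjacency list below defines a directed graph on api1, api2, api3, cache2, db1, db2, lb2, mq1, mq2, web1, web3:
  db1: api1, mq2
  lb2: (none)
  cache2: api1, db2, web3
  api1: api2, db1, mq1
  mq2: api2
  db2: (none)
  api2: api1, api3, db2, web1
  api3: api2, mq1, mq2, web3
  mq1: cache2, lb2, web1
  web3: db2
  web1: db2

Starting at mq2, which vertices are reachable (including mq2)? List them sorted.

Start at mq2.
Its neighbours: api2.
Then their neighbours: api1, api3, db2, web1.
Then next layer: db1, mq1, web3.
Then next layer: cache2, lb2.
Every vertex is now reached.

api1, api2, api3, cache2, db1, db2, lb2, mq1, mq2, web1, web3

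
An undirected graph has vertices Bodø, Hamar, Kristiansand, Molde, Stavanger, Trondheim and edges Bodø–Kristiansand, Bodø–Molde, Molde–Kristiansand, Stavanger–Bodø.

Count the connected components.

3

From Bodø: component {Bodø, Kristiansand, Molde, Stavanger}.
From Hamar: component {Hamar}.
From Trondheim: component {Trondheim}.
That's 3 components.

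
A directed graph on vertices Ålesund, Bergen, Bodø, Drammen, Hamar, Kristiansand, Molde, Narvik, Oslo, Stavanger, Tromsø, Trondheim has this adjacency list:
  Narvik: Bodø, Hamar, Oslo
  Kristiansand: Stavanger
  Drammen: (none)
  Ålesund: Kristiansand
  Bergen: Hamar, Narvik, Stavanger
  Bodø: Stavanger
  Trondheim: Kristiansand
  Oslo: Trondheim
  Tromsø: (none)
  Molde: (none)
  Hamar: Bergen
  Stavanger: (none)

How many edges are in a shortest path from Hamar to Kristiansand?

5

Distance 0: Hamar.
Distance 1: Bergen.
Distance 2: Narvik, Stavanger.
Distance 3: Bodø, Oslo.
Distance 4: Trondheim.
Distance 5: Kristiansand — contains Kristiansand.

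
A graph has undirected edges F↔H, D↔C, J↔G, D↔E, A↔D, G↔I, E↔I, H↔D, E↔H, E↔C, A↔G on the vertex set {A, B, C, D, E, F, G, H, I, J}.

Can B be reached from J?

No

Explore from J.
Distance 1: reach G.
Distance 2: reach A, I.
Distance 3: reach D, E.
Distance 4: reach C, H.
Distance 5: reach F.
The search is exhausted without reaching B; it lies in a different component.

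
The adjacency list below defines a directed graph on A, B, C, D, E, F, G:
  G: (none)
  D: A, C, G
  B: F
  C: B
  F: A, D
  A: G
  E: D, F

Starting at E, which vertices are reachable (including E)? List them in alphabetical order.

Start at E.
Its neighbours: D, F.
Then their neighbours: A, C, G.
Then next layer: B.
Every vertex is now reached.

A, B, C, D, E, F, G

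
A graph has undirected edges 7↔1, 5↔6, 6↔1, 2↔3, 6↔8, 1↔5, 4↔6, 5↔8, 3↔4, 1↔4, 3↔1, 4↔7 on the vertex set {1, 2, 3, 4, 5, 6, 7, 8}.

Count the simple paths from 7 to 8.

19

7–1–3–4–6–5–8
7–1–3–4–6–8
7–1–4–6–5–8
7–1–4–6–8
7–1–5–6–8
7–1–5–8
7–1–6–5–8
7–1–6–8
... and 11 more.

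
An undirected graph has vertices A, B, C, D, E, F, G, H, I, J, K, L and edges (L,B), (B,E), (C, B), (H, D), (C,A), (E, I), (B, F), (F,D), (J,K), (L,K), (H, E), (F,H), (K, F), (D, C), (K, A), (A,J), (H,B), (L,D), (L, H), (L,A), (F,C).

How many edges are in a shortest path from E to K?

Distance 0: E.
Distance 1: B, H, I.
Distance 2: C, D, F, L.
Distance 3: A, K — contains K.

3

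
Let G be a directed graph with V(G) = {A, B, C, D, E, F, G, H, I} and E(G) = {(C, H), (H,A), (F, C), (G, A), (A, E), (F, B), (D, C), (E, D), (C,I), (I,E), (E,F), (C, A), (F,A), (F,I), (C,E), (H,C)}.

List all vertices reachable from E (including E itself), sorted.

Start at E.
Its neighbours: D, F.
Then their neighbours: A, B, C, I.
Then next layer: H.
Nothing further is reachable.

A, B, C, D, E, F, H, I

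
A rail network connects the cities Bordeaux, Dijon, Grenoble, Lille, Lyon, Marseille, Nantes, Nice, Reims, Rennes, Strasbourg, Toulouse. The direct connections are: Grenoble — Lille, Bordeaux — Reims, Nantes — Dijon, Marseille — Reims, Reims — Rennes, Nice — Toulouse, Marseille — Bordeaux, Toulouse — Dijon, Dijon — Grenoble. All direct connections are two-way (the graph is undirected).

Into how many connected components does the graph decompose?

From Bordeaux: component {Bordeaux, Marseille, Reims, Rennes}.
From Dijon: component {Dijon, Grenoble, Lille, Nantes, Nice, Toulouse}.
From Lyon: component {Lyon}.
From Strasbourg: component {Strasbourg}.
That's 4 components.

4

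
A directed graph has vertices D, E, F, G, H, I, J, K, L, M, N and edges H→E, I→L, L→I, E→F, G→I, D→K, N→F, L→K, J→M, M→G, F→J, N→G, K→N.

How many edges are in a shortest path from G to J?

Distance 0: G.
Distance 1: I.
Distance 2: L.
Distance 3: K.
Distance 4: N.
Distance 5: F.
Distance 6: J — contains J.

6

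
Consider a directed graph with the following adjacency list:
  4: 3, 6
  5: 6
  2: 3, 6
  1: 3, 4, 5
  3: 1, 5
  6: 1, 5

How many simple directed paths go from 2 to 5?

7

2→3→1→4→6→5
2→3→1→5
2→3→5
2→6→1→3→5
2→6→1→4→3→5
2→6→1→5
2→6→5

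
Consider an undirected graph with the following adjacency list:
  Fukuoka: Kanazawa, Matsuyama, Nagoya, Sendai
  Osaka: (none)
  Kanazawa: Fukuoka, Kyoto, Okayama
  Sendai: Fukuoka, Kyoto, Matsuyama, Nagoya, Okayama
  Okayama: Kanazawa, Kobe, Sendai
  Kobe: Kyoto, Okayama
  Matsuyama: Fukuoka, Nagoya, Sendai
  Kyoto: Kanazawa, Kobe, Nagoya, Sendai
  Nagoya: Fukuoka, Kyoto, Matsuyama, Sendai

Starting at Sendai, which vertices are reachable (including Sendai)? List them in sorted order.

Start at Sendai.
Its neighbours: Fukuoka, Kyoto, Matsuyama, Nagoya, Okayama.
Then their neighbours: Kanazawa, Kobe.
Nothing further is reachable.

Fukuoka, Kanazawa, Kobe, Kyoto, Matsuyama, Nagoya, Okayama, Sendai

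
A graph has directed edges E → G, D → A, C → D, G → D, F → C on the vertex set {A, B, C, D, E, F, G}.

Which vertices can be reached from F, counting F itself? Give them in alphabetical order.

A, C, D, F

Start at F.
Its neighbours: C.
Then their neighbours: D.
Then next layer: A.
Nothing further is reachable.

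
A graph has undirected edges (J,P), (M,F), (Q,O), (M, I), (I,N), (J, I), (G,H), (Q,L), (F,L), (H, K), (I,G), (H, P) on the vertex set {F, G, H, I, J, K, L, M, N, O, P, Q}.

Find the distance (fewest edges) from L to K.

Distance 0: L.
Distance 1: F, Q.
Distance 2: M, O.
Distance 3: I.
Distance 4: G, J, N.
Distance 5: H, P.
Distance 6: K — contains K.

6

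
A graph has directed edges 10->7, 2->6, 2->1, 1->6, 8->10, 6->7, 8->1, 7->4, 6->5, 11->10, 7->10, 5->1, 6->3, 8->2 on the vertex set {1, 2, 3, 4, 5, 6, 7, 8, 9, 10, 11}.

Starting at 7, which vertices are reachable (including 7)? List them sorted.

Start at 7.
Its neighbours: 4, 10.
Nothing further is reachable.

4, 7, 10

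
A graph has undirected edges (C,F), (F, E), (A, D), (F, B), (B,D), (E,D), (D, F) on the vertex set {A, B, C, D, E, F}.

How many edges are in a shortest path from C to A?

3

Distance 0: C.
Distance 1: F.
Distance 2: B, D, E.
Distance 3: A — contains A.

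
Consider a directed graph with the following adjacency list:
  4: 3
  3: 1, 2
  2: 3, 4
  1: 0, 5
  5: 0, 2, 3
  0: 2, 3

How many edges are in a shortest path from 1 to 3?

Distance 0: 1.
Distance 1: 0, 5.
Distance 2: 2, 3 — contains 3.

2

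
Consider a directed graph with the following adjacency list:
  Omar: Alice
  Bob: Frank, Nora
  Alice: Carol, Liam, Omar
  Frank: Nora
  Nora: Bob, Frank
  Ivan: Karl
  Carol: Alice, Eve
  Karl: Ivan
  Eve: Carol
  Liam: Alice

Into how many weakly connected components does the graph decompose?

3

From Alice: component {Alice, Carol, Eve, Liam, Omar}.
From Bob: component {Bob, Frank, Nora}.
From Ivan: component {Ivan, Karl}.
That's 3 components.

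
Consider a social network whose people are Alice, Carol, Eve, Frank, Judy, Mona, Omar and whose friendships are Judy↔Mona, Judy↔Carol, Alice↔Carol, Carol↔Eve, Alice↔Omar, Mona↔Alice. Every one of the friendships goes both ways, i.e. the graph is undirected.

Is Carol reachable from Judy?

Explore from Judy.
Distance 1: reach Carol, Mona.
Found Carol.

Yes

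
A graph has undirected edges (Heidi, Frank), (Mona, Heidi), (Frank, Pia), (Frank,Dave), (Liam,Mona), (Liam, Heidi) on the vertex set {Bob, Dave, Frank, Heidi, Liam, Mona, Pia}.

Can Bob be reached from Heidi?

No

Explore from Heidi.
Distance 1: reach Frank, Liam, Mona.
Distance 2: reach Dave, Pia.
The search is exhausted without reaching Bob; it lies in a different component.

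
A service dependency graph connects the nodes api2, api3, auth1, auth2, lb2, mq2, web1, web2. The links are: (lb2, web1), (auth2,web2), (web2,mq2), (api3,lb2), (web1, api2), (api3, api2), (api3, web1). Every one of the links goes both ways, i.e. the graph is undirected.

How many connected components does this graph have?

From api2: component {api2, api3, lb2, web1}.
From auth1: component {auth1}.
From auth2: component {auth2, mq2, web2}.
That's 3 components.

3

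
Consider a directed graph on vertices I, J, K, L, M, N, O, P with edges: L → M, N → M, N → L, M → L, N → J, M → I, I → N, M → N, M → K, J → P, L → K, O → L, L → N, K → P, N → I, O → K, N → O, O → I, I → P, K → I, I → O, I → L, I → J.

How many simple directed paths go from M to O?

13

M→I→L→N→O
M→I→N→O
M→I→O
M→K→I→L→N→O
M→K→I→N→O
M→K→I→O
M→L→K→I→N→O
M→L→K→I→O
M→L→N→I→O
M→L→N→O
M→N→I→O
M→N→L→K→I→O
M→N→O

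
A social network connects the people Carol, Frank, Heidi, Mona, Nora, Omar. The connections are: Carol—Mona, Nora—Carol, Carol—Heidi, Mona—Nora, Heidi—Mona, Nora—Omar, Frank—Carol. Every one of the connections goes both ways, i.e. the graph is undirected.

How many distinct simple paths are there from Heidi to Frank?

3

Heidi–Carol–Frank
Heidi–Mona–Carol–Frank
Heidi–Mona–Nora–Carol–Frank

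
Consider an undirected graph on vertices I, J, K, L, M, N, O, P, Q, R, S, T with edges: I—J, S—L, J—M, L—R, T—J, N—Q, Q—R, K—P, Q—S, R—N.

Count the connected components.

From I: component {I, J, M, T}.
From K: component {K, P}.
From L: component {L, N, Q, R, S}.
From O: component {O}.
That's 4 components.

4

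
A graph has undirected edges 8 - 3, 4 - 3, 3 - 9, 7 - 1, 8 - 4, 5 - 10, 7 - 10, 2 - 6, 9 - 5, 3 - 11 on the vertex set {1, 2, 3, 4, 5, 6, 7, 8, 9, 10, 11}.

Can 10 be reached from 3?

Explore from 3.
Distance 1: reach 4, 8, 9, 11.
Distance 2: reach 5.
Distance 3: reach 10.
Found 10.

Yes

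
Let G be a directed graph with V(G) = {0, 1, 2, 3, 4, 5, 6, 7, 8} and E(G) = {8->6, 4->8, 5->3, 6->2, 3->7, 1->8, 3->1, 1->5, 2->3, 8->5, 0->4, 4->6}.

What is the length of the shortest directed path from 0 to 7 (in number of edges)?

Distance 0: 0.
Distance 1: 4.
Distance 2: 6, 8.
Distance 3: 2, 5.
Distance 4: 3.
Distance 5: 1, 7 — contains 7.

5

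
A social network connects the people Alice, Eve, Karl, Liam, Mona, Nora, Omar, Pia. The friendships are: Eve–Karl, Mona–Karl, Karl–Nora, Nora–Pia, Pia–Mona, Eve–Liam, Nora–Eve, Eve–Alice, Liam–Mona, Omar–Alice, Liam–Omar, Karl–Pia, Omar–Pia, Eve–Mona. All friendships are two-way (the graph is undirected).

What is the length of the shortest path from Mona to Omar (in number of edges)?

2

Distance 0: Mona.
Distance 1: Eve, Karl, Liam, Pia.
Distance 2: Alice, Nora, Omar — contains Omar.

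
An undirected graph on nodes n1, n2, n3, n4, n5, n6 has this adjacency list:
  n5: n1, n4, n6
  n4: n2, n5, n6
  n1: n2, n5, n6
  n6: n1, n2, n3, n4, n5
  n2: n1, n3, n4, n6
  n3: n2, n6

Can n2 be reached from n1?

Yes

Explore from n1.
Distance 1: reach n2, n5, n6.
Found n2.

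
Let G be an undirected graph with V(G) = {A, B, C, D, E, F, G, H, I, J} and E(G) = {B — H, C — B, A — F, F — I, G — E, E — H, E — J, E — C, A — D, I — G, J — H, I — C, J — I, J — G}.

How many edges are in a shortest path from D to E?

5

Distance 0: D.
Distance 1: A.
Distance 2: F.
Distance 3: I.
Distance 4: C, G, J.
Distance 5: B, E, H — contains E.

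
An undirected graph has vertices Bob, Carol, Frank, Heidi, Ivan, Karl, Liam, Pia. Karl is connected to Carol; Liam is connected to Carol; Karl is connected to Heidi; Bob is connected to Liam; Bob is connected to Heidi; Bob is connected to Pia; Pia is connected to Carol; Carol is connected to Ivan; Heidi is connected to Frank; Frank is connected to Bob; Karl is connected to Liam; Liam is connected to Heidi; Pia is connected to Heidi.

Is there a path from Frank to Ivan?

Yes

Explore from Frank.
Distance 1: reach Bob, Heidi.
Distance 2: reach Karl, Liam, Pia.
Distance 3: reach Carol.
Distance 4: reach Ivan.
Found Ivan.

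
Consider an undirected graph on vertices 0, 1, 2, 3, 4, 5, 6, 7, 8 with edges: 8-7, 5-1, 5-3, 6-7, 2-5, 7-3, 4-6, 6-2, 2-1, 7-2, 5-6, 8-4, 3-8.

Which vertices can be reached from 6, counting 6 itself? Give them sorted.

1, 2, 3, 4, 5, 6, 7, 8

Start at 6.
Its neighbours: 2, 4, 5, 7.
Then their neighbours: 1, 3, 8.
Nothing further is reachable.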